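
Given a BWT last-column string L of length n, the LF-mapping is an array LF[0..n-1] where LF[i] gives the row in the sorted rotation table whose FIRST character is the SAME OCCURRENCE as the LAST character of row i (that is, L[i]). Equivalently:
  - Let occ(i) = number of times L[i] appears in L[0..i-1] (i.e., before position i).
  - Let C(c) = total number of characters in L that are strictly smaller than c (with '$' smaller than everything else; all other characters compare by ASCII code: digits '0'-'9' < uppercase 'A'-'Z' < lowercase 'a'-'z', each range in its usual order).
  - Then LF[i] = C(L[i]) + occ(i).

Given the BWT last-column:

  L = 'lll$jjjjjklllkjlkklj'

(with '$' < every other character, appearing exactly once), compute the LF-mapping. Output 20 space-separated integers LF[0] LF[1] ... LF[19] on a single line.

Char counts: '$':1, 'j':7, 'k':4, 'l':8
C (first-col start): C('$')=0, C('j')=1, C('k')=8, C('l')=12
L[0]='l': occ=0, LF[0]=C('l')+0=12+0=12
L[1]='l': occ=1, LF[1]=C('l')+1=12+1=13
L[2]='l': occ=2, LF[2]=C('l')+2=12+2=14
L[3]='$': occ=0, LF[3]=C('$')+0=0+0=0
L[4]='j': occ=0, LF[4]=C('j')+0=1+0=1
L[5]='j': occ=1, LF[5]=C('j')+1=1+1=2
L[6]='j': occ=2, LF[6]=C('j')+2=1+2=3
L[7]='j': occ=3, LF[7]=C('j')+3=1+3=4
L[8]='j': occ=4, LF[8]=C('j')+4=1+4=5
L[9]='k': occ=0, LF[9]=C('k')+0=8+0=8
L[10]='l': occ=3, LF[10]=C('l')+3=12+3=15
L[11]='l': occ=4, LF[11]=C('l')+4=12+4=16
L[12]='l': occ=5, LF[12]=C('l')+5=12+5=17
L[13]='k': occ=1, LF[13]=C('k')+1=8+1=9
L[14]='j': occ=5, LF[14]=C('j')+5=1+5=6
L[15]='l': occ=6, LF[15]=C('l')+6=12+6=18
L[16]='k': occ=2, LF[16]=C('k')+2=8+2=10
L[17]='k': occ=3, LF[17]=C('k')+3=8+3=11
L[18]='l': occ=7, LF[18]=C('l')+7=12+7=19
L[19]='j': occ=6, LF[19]=C('j')+6=1+6=7

Answer: 12 13 14 0 1 2 3 4 5 8 15 16 17 9 6 18 10 11 19 7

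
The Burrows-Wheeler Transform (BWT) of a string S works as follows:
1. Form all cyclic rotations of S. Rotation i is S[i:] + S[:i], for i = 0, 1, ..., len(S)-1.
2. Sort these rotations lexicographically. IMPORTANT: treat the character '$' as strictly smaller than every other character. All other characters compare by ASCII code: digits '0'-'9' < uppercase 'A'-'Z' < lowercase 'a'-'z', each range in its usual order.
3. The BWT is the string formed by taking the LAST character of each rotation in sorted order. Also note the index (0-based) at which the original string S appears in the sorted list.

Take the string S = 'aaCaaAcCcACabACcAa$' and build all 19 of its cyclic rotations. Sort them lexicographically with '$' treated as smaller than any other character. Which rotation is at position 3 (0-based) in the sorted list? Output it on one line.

Answer: Aa$aaCaaAcCcACabACc

Derivation:
All 19 rotations (rotation i = S[i:]+S[:i]):
  rot[0] = aaCaaAcCcACabACcAa$
  rot[1] = aCaaAcCcACabACcAa$a
  rot[2] = CaaAcCcACabACcAa$aa
  rot[3] = aaAcCcACabACcAa$aaC
  rot[4] = aAcCcACabACcAa$aaCa
  rot[5] = AcCcACabACcAa$aaCaa
  rot[6] = cCcACabACcAa$aaCaaA
  rot[7] = CcACabACcAa$aaCaaAc
  rot[8] = cACabACcAa$aaCaaAcC
  rot[9] = ACabACcAa$aaCaaAcCc
  rot[10] = CabACcAa$aaCaaAcCcA
  rot[11] = abACcAa$aaCaaAcCcAC
  rot[12] = bACcAa$aaCaaAcCcACa
  rot[13] = ACcAa$aaCaaAcCcACab
  rot[14] = CcAa$aaCaaAcCcACabA
  rot[15] = cAa$aaCaaAcCcACabAC
  rot[16] = Aa$aaCaaAcCcACabACc
  rot[17] = a$aaCaaAcCcACabACcA
  rot[18] = $aaCaaAcCcACabACcAa
Sorted (with $ < everything):
  sorted[0] = $aaCaaAcCcACabACcAa
  sorted[1] = ACabACcAa$aaCaaAcCc
  sorted[2] = ACcAa$aaCaaAcCcACab
  sorted[3] = Aa$aaCaaAcCcACabACc
  sorted[4] = AcCcACabACcAa$aaCaa
  sorted[5] = CaaAcCcACabACcAa$aa
  sorted[6] = CabACcAa$aaCaaAcCcA
  sorted[7] = CcACabACcAa$aaCaaAc
  sorted[8] = CcAa$aaCaaAcCcACabA
  sorted[9] = a$aaCaaAcCcACabACcA
  sorted[10] = aAcCcACabACcAa$aaCa
  sorted[11] = aCaaAcCcACabACcAa$a
  sorted[12] = aaAcCcACabACcAa$aaC
  sorted[13] = aaCaaAcCcACabACcAa$
  sorted[14] = abACcAa$aaCaaAcCcAC
  sorted[15] = bACcAa$aaCaaAcCcACa
  sorted[16] = cACabACcAa$aaCaaAcC
  sorted[17] = cAa$aaCaaAcCcACabAC
  sorted[18] = cCcACabACcAa$aaCaaA
sorted[3] = Aa$aaCaaAcCcACabACc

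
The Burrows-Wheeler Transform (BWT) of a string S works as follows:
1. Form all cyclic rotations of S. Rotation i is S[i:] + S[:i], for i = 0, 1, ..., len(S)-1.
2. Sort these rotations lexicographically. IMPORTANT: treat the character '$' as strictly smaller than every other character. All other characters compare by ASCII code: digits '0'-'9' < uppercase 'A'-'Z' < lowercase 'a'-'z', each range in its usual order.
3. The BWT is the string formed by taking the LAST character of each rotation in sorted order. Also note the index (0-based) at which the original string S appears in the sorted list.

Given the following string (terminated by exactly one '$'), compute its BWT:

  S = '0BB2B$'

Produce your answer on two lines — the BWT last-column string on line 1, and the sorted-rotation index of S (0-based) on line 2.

All 6 rotations (rotation i = S[i:]+S[:i]):
  rot[0] = 0BB2B$
  rot[1] = BB2B$0
  rot[2] = B2B$0B
  rot[3] = 2B$0BB
  rot[4] = B$0BB2
  rot[5] = $0BB2B
Sorted (with $ < everything):
  sorted[0] = $0BB2B  (last char: 'B')
  sorted[1] = 0BB2B$  (last char: '$')
  sorted[2] = 2B$0BB  (last char: 'B')
  sorted[3] = B$0BB2  (last char: '2')
  sorted[4] = B2B$0B  (last char: 'B')
  sorted[5] = BB2B$0  (last char: '0')
Last column: B$B2B0
Original string S is at sorted index 1

Answer: B$B2B0
1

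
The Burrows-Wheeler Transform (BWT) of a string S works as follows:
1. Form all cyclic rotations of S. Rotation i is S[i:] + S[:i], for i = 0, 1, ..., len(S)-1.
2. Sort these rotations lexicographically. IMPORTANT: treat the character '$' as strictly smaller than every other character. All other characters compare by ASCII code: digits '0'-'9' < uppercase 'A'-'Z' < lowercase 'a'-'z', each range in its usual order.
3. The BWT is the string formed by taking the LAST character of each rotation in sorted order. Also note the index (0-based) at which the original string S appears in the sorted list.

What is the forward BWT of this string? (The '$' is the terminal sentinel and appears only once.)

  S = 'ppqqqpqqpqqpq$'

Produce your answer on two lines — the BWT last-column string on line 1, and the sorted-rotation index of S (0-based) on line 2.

Answer: q$qqqppqqqppqp
1

Derivation:
All 14 rotations (rotation i = S[i:]+S[:i]):
  rot[0] = ppqqqpqqpqqpq$
  rot[1] = pqqqpqqpqqpq$p
  rot[2] = qqqpqqpqqpq$pp
  rot[3] = qqpqqpqqpq$ppq
  rot[4] = qpqqpqqpq$ppqq
  rot[5] = pqqpqqpq$ppqqq
  rot[6] = qqpqqpq$ppqqqp
  rot[7] = qpqqpq$ppqqqpq
  rot[8] = pqqpq$ppqqqpqq
  rot[9] = qqpq$ppqqqpqqp
  rot[10] = qpq$ppqqqpqqpq
  rot[11] = pq$ppqqqpqqpqq
  rot[12] = q$ppqqqpqqpqqp
  rot[13] = $ppqqqpqqpqqpq
Sorted (with $ < everything):
  sorted[0] = $ppqqqpqqpqqpq  (last char: 'q')
  sorted[1] = ppqqqpqqpqqpq$  (last char: '$')
  sorted[2] = pq$ppqqqpqqpqq  (last char: 'q')
  sorted[3] = pqqpq$ppqqqpqq  (last char: 'q')
  sorted[4] = pqqpqqpq$ppqqq  (last char: 'q')
  sorted[5] = pqqqpqqpqqpq$p  (last char: 'p')
  sorted[6] = q$ppqqqpqqpqqp  (last char: 'p')
  sorted[7] = qpq$ppqqqpqqpq  (last char: 'q')
  sorted[8] = qpqqpq$ppqqqpq  (last char: 'q')
  sorted[9] = qpqqpqqpq$ppqq  (last char: 'q')
  sorted[10] = qqpq$ppqqqpqqp  (last char: 'p')
  sorted[11] = qqpqqpq$ppqqqp  (last char: 'p')
  sorted[12] = qqpqqpqqpq$ppq  (last char: 'q')
  sorted[13] = qqqpqqpqqpq$pp  (last char: 'p')
Last column: q$qqqppqqqppqp
Original string S is at sorted index 1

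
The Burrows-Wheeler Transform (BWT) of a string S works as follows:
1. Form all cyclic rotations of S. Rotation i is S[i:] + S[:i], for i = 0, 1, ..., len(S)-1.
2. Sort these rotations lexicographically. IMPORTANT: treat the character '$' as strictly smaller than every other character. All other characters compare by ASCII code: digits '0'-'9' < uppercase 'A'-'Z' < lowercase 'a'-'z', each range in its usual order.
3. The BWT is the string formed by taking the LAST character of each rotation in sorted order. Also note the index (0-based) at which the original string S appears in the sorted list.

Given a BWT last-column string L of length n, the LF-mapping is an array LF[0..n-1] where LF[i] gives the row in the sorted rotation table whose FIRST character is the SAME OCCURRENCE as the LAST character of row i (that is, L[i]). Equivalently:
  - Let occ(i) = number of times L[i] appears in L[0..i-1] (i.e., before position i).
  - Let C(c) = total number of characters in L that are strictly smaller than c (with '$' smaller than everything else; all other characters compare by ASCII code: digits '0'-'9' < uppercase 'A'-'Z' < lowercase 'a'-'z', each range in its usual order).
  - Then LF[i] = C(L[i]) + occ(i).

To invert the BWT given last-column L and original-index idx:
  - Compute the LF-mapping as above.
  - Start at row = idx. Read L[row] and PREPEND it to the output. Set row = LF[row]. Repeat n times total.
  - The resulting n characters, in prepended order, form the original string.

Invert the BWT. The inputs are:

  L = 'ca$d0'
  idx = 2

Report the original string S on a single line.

LF mapping: 3 2 0 4 1
Walk LF starting at row 2, prepending L[row]:
  step 1: row=2, L[2]='$', prepend. Next row=LF[2]=0
  step 2: row=0, L[0]='c', prepend. Next row=LF[0]=3
  step 3: row=3, L[3]='d', prepend. Next row=LF[3]=4
  step 4: row=4, L[4]='0', prepend. Next row=LF[4]=1
  step 5: row=1, L[1]='a', prepend. Next row=LF[1]=2
Reversed output: a0dc$

Answer: a0dc$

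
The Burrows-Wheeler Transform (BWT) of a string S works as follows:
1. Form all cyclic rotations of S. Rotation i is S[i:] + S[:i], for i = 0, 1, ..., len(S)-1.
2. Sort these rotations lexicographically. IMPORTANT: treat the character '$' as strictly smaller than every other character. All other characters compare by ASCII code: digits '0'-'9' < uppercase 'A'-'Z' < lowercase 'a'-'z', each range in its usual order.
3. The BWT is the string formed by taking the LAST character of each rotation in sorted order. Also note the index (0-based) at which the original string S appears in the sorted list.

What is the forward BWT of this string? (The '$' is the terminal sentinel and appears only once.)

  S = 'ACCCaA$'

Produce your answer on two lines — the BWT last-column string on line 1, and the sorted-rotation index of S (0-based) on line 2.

Answer: Aa$ACCC
2

Derivation:
All 7 rotations (rotation i = S[i:]+S[:i]):
  rot[0] = ACCCaA$
  rot[1] = CCCaA$A
  rot[2] = CCaA$AC
  rot[3] = CaA$ACC
  rot[4] = aA$ACCC
  rot[5] = A$ACCCa
  rot[6] = $ACCCaA
Sorted (with $ < everything):
  sorted[0] = $ACCCaA  (last char: 'A')
  sorted[1] = A$ACCCa  (last char: 'a')
  sorted[2] = ACCCaA$  (last char: '$')
  sorted[3] = CCCaA$A  (last char: 'A')
  sorted[4] = CCaA$AC  (last char: 'C')
  sorted[5] = CaA$ACC  (last char: 'C')
  sorted[6] = aA$ACCC  (last char: 'C')
Last column: Aa$ACCC
Original string S is at sorted index 2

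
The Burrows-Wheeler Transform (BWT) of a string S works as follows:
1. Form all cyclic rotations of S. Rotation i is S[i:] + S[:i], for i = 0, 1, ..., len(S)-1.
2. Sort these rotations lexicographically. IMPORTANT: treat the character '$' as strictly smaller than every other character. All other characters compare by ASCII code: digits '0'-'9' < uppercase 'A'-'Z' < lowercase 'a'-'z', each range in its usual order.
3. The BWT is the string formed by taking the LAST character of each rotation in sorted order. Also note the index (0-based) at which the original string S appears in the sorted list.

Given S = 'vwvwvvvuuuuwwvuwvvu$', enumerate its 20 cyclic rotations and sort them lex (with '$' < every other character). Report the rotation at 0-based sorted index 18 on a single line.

All 20 rotations (rotation i = S[i:]+S[:i]):
  rot[0] = vwvwvvvuuuuwwvuwvvu$
  rot[1] = wvwvvvuuuuwwvuwvvu$v
  rot[2] = vwvvvuuuuwwvuwvvu$vw
  rot[3] = wvvvuuuuwwvuwvvu$vwv
  rot[4] = vvvuuuuwwvuwvvu$vwvw
  rot[5] = vvuuuuwwvuwvvu$vwvwv
  rot[6] = vuuuuwwvuwvvu$vwvwvv
  rot[7] = uuuuwwvuwvvu$vwvwvvv
  rot[8] = uuuwwvuwvvu$vwvwvvvu
  rot[9] = uuwwvuwvvu$vwvwvvvuu
  rot[10] = uwwvuwvvu$vwvwvvvuuu
  rot[11] = wwvuwvvu$vwvwvvvuuuu
  rot[12] = wvuwvvu$vwvwvvvuuuuw
  rot[13] = vuwvvu$vwvwvvvuuuuww
  rot[14] = uwvvu$vwvwvvvuuuuwwv
  rot[15] = wvvu$vwvwvvvuuuuwwvu
  rot[16] = vvu$vwvwvvvuuuuwwvuw
  rot[17] = vu$vwvwvvvuuuuwwvuwv
  rot[18] = u$vwvwvvvuuuuwwvuwvv
  rot[19] = $vwvwvvvuuuuwwvuwvvu
Sorted (with $ < everything):
  sorted[0] = $vwvwvvvuuuuwwvuwvvu
  sorted[1] = u$vwvwvvvuuuuwwvuwvv
  sorted[2] = uuuuwwvuwvvu$vwvwvvv
  sorted[3] = uuuwwvuwvvu$vwvwvvvu
  sorted[4] = uuwwvuwvvu$vwvwvvvuu
  sorted[5] = uwvvu$vwvwvvvuuuuwwv
  sorted[6] = uwwvuwvvu$vwvwvvvuuu
  sorted[7] = vu$vwvwvvvuuuuwwvuwv
  sorted[8] = vuuuuwwvuwvvu$vwvwvv
  sorted[9] = vuwvvu$vwvwvvvuuuuww
  sorted[10] = vvu$vwvwvvvuuuuwwvuw
  sorted[11] = vvuuuuwwvuwvvu$vwvwv
  sorted[12] = vvvuuuuwwvuwvvu$vwvw
  sorted[13] = vwvvvuuuuwwvuwvvu$vw
  sorted[14] = vwvwvvvuuuuwwvuwvvu$
  sorted[15] = wvuwvvu$vwvwvvvuuuuw
  sorted[16] = wvvu$vwvwvvvuuuuwwvu
  sorted[17] = wvvvuuuuwwvuwvvu$vwv
  sorted[18] = wvwvvvuuuuwwvuwvvu$v
  sorted[19] = wwvuwvvu$vwvwvvvuuuu
sorted[18] = wvwvvvuuuuwwvuwvvu$v

Answer: wvwvvvuuuuwwvuwvvu$v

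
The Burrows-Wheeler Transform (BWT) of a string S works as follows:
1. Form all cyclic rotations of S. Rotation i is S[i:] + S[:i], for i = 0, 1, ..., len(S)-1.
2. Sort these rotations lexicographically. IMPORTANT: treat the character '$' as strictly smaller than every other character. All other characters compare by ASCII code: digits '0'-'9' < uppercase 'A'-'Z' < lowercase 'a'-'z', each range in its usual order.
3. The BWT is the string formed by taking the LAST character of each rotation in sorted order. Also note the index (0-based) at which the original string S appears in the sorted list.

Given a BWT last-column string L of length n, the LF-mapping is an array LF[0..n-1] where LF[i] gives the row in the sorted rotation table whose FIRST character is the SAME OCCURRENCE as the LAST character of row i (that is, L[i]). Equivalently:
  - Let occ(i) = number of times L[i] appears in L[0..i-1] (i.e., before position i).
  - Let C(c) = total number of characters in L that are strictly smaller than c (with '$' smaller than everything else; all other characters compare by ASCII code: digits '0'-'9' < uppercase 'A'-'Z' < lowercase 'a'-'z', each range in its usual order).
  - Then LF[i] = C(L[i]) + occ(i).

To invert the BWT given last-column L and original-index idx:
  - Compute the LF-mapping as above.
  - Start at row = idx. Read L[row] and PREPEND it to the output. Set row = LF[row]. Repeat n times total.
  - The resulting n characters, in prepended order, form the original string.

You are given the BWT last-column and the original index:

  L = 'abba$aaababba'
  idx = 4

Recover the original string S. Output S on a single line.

LF mapping: 1 8 9 2 0 3 4 5 10 6 11 12 7
Walk LF starting at row 4, prepending L[row]:
  step 1: row=4, L[4]='$', prepend. Next row=LF[4]=0
  step 2: row=0, L[0]='a', prepend. Next row=LF[0]=1
  step 3: row=1, L[1]='b', prepend. Next row=LF[1]=8
  step 4: row=8, L[8]='b', prepend. Next row=LF[8]=10
  step 5: row=10, L[10]='b', prepend. Next row=LF[10]=11
  step 6: row=11, L[11]='b', prepend. Next row=LF[11]=12
  step 7: row=12, L[12]='a', prepend. Next row=LF[12]=7
  step 8: row=7, L[7]='a', prepend. Next row=LF[7]=5
  step 9: row=5, L[5]='a', prepend. Next row=LF[5]=3
  step 10: row=3, L[3]='a', prepend. Next row=LF[3]=2
  step 11: row=2, L[2]='b', prepend. Next row=LF[2]=9
  step 12: row=9, L[9]='a', prepend. Next row=LF[9]=6
  step 13: row=6, L[6]='a', prepend. Next row=LF[6]=4
Reversed output: aabaaaabbbba$

Answer: aabaaaabbbba$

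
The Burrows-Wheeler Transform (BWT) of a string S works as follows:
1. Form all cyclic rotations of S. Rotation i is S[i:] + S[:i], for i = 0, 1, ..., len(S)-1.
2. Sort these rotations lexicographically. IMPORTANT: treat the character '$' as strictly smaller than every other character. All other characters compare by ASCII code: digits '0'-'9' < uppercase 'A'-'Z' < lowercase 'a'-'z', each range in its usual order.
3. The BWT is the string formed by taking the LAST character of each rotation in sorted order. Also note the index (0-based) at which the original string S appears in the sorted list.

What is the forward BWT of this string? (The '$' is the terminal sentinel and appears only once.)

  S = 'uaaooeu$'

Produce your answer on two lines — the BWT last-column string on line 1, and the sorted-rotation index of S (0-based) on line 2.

Answer: uuaooae$
7

Derivation:
All 8 rotations (rotation i = S[i:]+S[:i]):
  rot[0] = uaaooeu$
  rot[1] = aaooeu$u
  rot[2] = aooeu$ua
  rot[3] = ooeu$uaa
  rot[4] = oeu$uaao
  rot[5] = eu$uaaoo
  rot[6] = u$uaaooe
  rot[7] = $uaaooeu
Sorted (with $ < everything):
  sorted[0] = $uaaooeu  (last char: 'u')
  sorted[1] = aaooeu$u  (last char: 'u')
  sorted[2] = aooeu$ua  (last char: 'a')
  sorted[3] = eu$uaaoo  (last char: 'o')
  sorted[4] = oeu$uaao  (last char: 'o')
  sorted[5] = ooeu$uaa  (last char: 'a')
  sorted[6] = u$uaaooe  (last char: 'e')
  sorted[7] = uaaooeu$  (last char: '$')
Last column: uuaooae$
Original string S is at sorted index 7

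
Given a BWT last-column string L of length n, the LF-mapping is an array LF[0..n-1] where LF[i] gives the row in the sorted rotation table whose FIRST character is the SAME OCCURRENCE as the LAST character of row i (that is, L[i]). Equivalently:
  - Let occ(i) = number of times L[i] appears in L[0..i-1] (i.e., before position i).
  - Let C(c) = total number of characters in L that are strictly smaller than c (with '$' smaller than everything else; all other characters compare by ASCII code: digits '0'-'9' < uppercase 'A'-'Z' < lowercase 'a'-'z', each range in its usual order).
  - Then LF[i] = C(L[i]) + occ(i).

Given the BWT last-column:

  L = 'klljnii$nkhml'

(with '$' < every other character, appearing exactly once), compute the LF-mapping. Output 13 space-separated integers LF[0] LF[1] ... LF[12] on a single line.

Char counts: '$':1, 'h':1, 'i':2, 'j':1, 'k':2, 'l':3, 'm':1, 'n':2
C (first-col start): C('$')=0, C('h')=1, C('i')=2, C('j')=4, C('k')=5, C('l')=7, C('m')=10, C('n')=11
L[0]='k': occ=0, LF[0]=C('k')+0=5+0=5
L[1]='l': occ=0, LF[1]=C('l')+0=7+0=7
L[2]='l': occ=1, LF[2]=C('l')+1=7+1=8
L[3]='j': occ=0, LF[3]=C('j')+0=4+0=4
L[4]='n': occ=0, LF[4]=C('n')+0=11+0=11
L[5]='i': occ=0, LF[5]=C('i')+0=2+0=2
L[6]='i': occ=1, LF[6]=C('i')+1=2+1=3
L[7]='$': occ=0, LF[7]=C('$')+0=0+0=0
L[8]='n': occ=1, LF[8]=C('n')+1=11+1=12
L[9]='k': occ=1, LF[9]=C('k')+1=5+1=6
L[10]='h': occ=0, LF[10]=C('h')+0=1+0=1
L[11]='m': occ=0, LF[11]=C('m')+0=10+0=10
L[12]='l': occ=2, LF[12]=C('l')+2=7+2=9

Answer: 5 7 8 4 11 2 3 0 12 6 1 10 9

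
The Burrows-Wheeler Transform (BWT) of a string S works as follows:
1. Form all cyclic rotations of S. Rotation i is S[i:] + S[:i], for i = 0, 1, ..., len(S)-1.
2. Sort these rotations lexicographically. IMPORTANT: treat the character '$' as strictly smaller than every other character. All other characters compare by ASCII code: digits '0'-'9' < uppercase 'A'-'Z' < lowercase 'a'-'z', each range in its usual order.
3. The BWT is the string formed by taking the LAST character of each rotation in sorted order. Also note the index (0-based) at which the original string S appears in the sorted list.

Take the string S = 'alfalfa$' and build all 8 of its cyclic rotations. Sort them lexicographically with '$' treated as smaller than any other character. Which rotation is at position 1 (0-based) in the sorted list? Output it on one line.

Answer: a$alfalf

Derivation:
All 8 rotations (rotation i = S[i:]+S[:i]):
  rot[0] = alfalfa$
  rot[1] = lfalfa$a
  rot[2] = falfa$al
  rot[3] = alfa$alf
  rot[4] = lfa$alfa
  rot[5] = fa$alfal
  rot[6] = a$alfalf
  rot[7] = $alfalfa
Sorted (with $ < everything):
  sorted[0] = $alfalfa
  sorted[1] = a$alfalf
  sorted[2] = alfa$alf
  sorted[3] = alfalfa$
  sorted[4] = fa$alfal
  sorted[5] = falfa$al
  sorted[6] = lfa$alfa
  sorted[7] = lfalfa$a
sorted[1] = a$alfalf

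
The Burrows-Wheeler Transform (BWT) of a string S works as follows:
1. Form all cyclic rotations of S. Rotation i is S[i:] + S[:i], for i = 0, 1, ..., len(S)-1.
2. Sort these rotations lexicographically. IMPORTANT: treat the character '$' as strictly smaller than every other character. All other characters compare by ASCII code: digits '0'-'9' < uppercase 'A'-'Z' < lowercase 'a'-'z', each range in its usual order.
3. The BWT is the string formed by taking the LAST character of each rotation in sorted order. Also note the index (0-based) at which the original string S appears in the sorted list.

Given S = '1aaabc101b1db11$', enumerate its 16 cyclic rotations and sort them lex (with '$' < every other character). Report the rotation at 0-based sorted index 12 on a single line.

Answer: b1db11$1aaabc101

Derivation:
All 16 rotations (rotation i = S[i:]+S[:i]):
  rot[0] = 1aaabc101b1db11$
  rot[1] = aaabc101b1db11$1
  rot[2] = aabc101b1db11$1a
  rot[3] = abc101b1db11$1aa
  rot[4] = bc101b1db11$1aaa
  rot[5] = c101b1db11$1aaab
  rot[6] = 101b1db11$1aaabc
  rot[7] = 01b1db11$1aaabc1
  rot[8] = 1b1db11$1aaabc10
  rot[9] = b1db11$1aaabc101
  rot[10] = 1db11$1aaabc101b
  rot[11] = db11$1aaabc101b1
  rot[12] = b11$1aaabc101b1d
  rot[13] = 11$1aaabc101b1db
  rot[14] = 1$1aaabc101b1db1
  rot[15] = $1aaabc101b1db11
Sorted (with $ < everything):
  sorted[0] = $1aaabc101b1db11
  sorted[1] = 01b1db11$1aaabc1
  sorted[2] = 1$1aaabc101b1db1
  sorted[3] = 101b1db11$1aaabc
  sorted[4] = 11$1aaabc101b1db
  sorted[5] = 1aaabc101b1db11$
  sorted[6] = 1b1db11$1aaabc10
  sorted[7] = 1db11$1aaabc101b
  sorted[8] = aaabc101b1db11$1
  sorted[9] = aabc101b1db11$1a
  sorted[10] = abc101b1db11$1aa
  sorted[11] = b11$1aaabc101b1d
  sorted[12] = b1db11$1aaabc101
  sorted[13] = bc101b1db11$1aaa
  sorted[14] = c101b1db11$1aaab
  sorted[15] = db11$1aaabc101b1
sorted[12] = b1db11$1aaabc101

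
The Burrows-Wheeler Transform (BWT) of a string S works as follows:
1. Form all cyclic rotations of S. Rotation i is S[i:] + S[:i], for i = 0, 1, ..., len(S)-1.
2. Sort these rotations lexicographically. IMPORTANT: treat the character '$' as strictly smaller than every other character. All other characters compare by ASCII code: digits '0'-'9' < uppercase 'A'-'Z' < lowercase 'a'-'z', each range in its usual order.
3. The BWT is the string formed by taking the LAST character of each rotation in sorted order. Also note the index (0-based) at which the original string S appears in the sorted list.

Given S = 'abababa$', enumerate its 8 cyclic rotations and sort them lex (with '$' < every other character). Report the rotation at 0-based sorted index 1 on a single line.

Answer: a$ababab

Derivation:
All 8 rotations (rotation i = S[i:]+S[:i]):
  rot[0] = abababa$
  rot[1] = bababa$a
  rot[2] = ababa$ab
  rot[3] = baba$aba
  rot[4] = aba$abab
  rot[5] = ba$ababa
  rot[6] = a$ababab
  rot[7] = $abababa
Sorted (with $ < everything):
  sorted[0] = $abababa
  sorted[1] = a$ababab
  sorted[2] = aba$abab
  sorted[3] = ababa$ab
  sorted[4] = abababa$
  sorted[5] = ba$ababa
  sorted[6] = baba$aba
  sorted[7] = bababa$a
sorted[1] = a$ababab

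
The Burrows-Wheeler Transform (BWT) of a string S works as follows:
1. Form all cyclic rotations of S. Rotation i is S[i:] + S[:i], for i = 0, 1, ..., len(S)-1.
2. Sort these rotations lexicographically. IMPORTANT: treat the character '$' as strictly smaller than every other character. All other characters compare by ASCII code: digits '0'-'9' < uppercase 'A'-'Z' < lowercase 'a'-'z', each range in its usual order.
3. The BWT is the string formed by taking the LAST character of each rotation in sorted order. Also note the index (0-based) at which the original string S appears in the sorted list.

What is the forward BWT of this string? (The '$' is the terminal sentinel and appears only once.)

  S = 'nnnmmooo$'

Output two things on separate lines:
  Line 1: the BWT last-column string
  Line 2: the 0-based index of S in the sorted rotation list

All 9 rotations (rotation i = S[i:]+S[:i]):
  rot[0] = nnnmmooo$
  rot[1] = nnmmooo$n
  rot[2] = nmmooo$nn
  rot[3] = mmooo$nnn
  rot[4] = mooo$nnnm
  rot[5] = ooo$nnnmm
  rot[6] = oo$nnnmmo
  rot[7] = o$nnnmmoo
  rot[8] = $nnnmmooo
Sorted (with $ < everything):
  sorted[0] = $nnnmmooo  (last char: 'o')
  sorted[1] = mmooo$nnn  (last char: 'n')
  sorted[2] = mooo$nnnm  (last char: 'm')
  sorted[3] = nmmooo$nn  (last char: 'n')
  sorted[4] = nnmmooo$n  (last char: 'n')
  sorted[5] = nnnmmooo$  (last char: '$')
  sorted[6] = o$nnnmmoo  (last char: 'o')
  sorted[7] = oo$nnnmmo  (last char: 'o')
  sorted[8] = ooo$nnnmm  (last char: 'm')
Last column: onmnn$oom
Original string S is at sorted index 5

Answer: onmnn$oom
5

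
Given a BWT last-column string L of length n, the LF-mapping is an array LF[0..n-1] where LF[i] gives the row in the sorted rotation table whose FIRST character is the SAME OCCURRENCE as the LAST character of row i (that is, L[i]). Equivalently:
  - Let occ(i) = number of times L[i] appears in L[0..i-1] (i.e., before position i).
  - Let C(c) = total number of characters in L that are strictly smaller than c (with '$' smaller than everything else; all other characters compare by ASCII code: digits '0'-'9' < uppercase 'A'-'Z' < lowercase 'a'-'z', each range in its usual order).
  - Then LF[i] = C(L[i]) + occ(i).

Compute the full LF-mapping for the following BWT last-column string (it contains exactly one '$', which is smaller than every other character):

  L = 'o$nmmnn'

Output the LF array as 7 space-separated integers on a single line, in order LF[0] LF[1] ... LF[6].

Answer: 6 0 3 1 2 4 5

Derivation:
Char counts: '$':1, 'm':2, 'n':3, 'o':1
C (first-col start): C('$')=0, C('m')=1, C('n')=3, C('o')=6
L[0]='o': occ=0, LF[0]=C('o')+0=6+0=6
L[1]='$': occ=0, LF[1]=C('$')+0=0+0=0
L[2]='n': occ=0, LF[2]=C('n')+0=3+0=3
L[3]='m': occ=0, LF[3]=C('m')+0=1+0=1
L[4]='m': occ=1, LF[4]=C('m')+1=1+1=2
L[5]='n': occ=1, LF[5]=C('n')+1=3+1=4
L[6]='n': occ=2, LF[6]=C('n')+2=3+2=5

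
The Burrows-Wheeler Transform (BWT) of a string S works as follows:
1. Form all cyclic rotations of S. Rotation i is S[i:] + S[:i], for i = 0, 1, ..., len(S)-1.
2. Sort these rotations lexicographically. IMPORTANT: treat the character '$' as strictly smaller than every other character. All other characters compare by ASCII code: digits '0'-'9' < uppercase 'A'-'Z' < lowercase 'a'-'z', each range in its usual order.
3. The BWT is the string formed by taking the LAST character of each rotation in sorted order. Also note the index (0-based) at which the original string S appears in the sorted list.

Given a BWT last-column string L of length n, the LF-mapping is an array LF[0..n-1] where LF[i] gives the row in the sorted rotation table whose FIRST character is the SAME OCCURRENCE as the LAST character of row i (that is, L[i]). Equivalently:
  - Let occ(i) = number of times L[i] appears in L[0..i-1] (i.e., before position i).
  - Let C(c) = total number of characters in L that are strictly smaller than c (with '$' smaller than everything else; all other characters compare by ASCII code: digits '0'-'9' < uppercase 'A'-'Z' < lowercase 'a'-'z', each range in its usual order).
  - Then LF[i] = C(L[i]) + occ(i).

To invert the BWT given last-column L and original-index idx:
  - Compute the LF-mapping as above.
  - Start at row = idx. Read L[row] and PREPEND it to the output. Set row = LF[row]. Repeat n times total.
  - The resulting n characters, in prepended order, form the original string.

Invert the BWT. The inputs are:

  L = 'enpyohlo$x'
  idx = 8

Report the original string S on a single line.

LF mapping: 1 4 7 9 5 2 3 6 0 8
Walk LF starting at row 8, prepending L[row]:
  step 1: row=8, L[8]='$', prepend. Next row=LF[8]=0
  step 2: row=0, L[0]='e', prepend. Next row=LF[0]=1
  step 3: row=1, L[1]='n', prepend. Next row=LF[1]=4
  step 4: row=4, L[4]='o', prepend. Next row=LF[4]=5
  step 5: row=5, L[5]='h', prepend. Next row=LF[5]=2
  step 6: row=2, L[2]='p', prepend. Next row=LF[2]=7
  step 7: row=7, L[7]='o', prepend. Next row=LF[7]=6
  step 8: row=6, L[6]='l', prepend. Next row=LF[6]=3
  step 9: row=3, L[3]='y', prepend. Next row=LF[3]=9
  step 10: row=9, L[9]='x', prepend. Next row=LF[9]=8
Reversed output: xylophone$

Answer: xylophone$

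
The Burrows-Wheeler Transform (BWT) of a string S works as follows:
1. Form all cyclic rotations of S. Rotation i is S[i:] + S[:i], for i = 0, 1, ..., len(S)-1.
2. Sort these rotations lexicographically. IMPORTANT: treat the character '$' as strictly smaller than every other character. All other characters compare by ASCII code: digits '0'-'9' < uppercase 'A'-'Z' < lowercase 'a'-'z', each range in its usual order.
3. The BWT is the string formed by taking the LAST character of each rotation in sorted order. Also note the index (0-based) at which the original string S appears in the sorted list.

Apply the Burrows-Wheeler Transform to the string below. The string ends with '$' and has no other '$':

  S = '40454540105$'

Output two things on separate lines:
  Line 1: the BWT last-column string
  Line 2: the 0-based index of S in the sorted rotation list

Answer: 544105$50044
6

Derivation:
All 12 rotations (rotation i = S[i:]+S[:i]):
  rot[0] = 40454540105$
  rot[1] = 0454540105$4
  rot[2] = 454540105$40
  rot[3] = 54540105$404
  rot[4] = 4540105$4045
  rot[5] = 540105$40454
  rot[6] = 40105$404545
  rot[7] = 0105$4045454
  rot[8] = 105$40454540
  rot[9] = 05$404545401
  rot[10] = 5$4045454010
  rot[11] = $40454540105
Sorted (with $ < everything):
  sorted[0] = $40454540105  (last char: '5')
  sorted[1] = 0105$4045454  (last char: '4')
  sorted[2] = 0454540105$4  (last char: '4')
  sorted[3] = 05$404545401  (last char: '1')
  sorted[4] = 105$40454540  (last char: '0')
  sorted[5] = 40105$404545  (last char: '5')
  sorted[6] = 40454540105$  (last char: '$')
  sorted[7] = 4540105$4045  (last char: '5')
  sorted[8] = 454540105$40  (last char: '0')
  sorted[9] = 5$4045454010  (last char: '0')
  sorted[10] = 540105$40454  (last char: '4')
  sorted[11] = 54540105$404  (last char: '4')
Last column: 544105$50044
Original string S is at sorted index 6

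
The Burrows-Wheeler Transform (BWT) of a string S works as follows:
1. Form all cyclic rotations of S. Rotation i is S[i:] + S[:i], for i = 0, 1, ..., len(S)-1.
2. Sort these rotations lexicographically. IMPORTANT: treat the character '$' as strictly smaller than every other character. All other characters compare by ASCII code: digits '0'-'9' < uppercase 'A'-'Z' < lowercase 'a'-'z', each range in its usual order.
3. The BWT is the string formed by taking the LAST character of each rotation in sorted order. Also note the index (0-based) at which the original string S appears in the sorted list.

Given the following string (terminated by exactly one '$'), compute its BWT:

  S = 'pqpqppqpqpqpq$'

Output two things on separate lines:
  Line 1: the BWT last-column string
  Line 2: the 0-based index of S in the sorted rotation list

Answer: qqqqq$qppppppp
5

Derivation:
All 14 rotations (rotation i = S[i:]+S[:i]):
  rot[0] = pqpqppqpqpqpq$
  rot[1] = qpqppqpqpqpq$p
  rot[2] = pqppqpqpqpq$pq
  rot[3] = qppqpqpqpq$pqp
  rot[4] = ppqpqpqpq$pqpq
  rot[5] = pqpqpqpq$pqpqp
  rot[6] = qpqpqpq$pqpqpp
  rot[7] = pqpqpq$pqpqppq
  rot[8] = qpqpq$pqpqppqp
  rot[9] = pqpq$pqpqppqpq
  rot[10] = qpq$pqpqppqpqp
  rot[11] = pq$pqpqppqpqpq
  rot[12] = q$pqpqppqpqpqp
  rot[13] = $pqpqppqpqpqpq
Sorted (with $ < everything):
  sorted[0] = $pqpqppqpqpqpq  (last char: 'q')
  sorted[1] = ppqpqpqpq$pqpq  (last char: 'q')
  sorted[2] = pq$pqpqppqpqpq  (last char: 'q')
  sorted[3] = pqppqpqpqpq$pq  (last char: 'q')
  sorted[4] = pqpq$pqpqppqpq  (last char: 'q')
  sorted[5] = pqpqppqpqpqpq$  (last char: '$')
  sorted[6] = pqpqpq$pqpqppq  (last char: 'q')
  sorted[7] = pqpqpqpq$pqpqp  (last char: 'p')
  sorted[8] = q$pqpqppqpqpqp  (last char: 'p')
  sorted[9] = qppqpqpqpq$pqp  (last char: 'p')
  sorted[10] = qpq$pqpqppqpqp  (last char: 'p')
  sorted[11] = qpqppqpqpqpq$p  (last char: 'p')
  sorted[12] = qpqpq$pqpqppqp  (last char: 'p')
  sorted[13] = qpqpqpq$pqpqpp  (last char: 'p')
Last column: qqqqq$qppppppp
Original string S is at sorted index 5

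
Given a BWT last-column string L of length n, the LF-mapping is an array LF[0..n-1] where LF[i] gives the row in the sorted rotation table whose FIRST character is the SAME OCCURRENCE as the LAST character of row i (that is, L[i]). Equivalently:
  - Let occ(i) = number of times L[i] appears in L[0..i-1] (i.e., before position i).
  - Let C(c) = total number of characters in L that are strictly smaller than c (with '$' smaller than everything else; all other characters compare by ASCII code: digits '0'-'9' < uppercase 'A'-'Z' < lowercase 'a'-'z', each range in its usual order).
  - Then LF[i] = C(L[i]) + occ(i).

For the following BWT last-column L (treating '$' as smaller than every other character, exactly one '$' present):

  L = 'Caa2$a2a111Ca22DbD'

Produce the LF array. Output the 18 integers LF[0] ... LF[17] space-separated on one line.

Answer: 8 12 13 4 0 14 5 15 1 2 3 9 16 6 7 10 17 11

Derivation:
Char counts: '$':1, '1':3, '2':4, 'C':2, 'D':2, 'a':5, 'b':1
C (first-col start): C('$')=0, C('1')=1, C('2')=4, C('C')=8, C('D')=10, C('a')=12, C('b')=17
L[0]='C': occ=0, LF[0]=C('C')+0=8+0=8
L[1]='a': occ=0, LF[1]=C('a')+0=12+0=12
L[2]='a': occ=1, LF[2]=C('a')+1=12+1=13
L[3]='2': occ=0, LF[3]=C('2')+0=4+0=4
L[4]='$': occ=0, LF[4]=C('$')+0=0+0=0
L[5]='a': occ=2, LF[5]=C('a')+2=12+2=14
L[6]='2': occ=1, LF[6]=C('2')+1=4+1=5
L[7]='a': occ=3, LF[7]=C('a')+3=12+3=15
L[8]='1': occ=0, LF[8]=C('1')+0=1+0=1
L[9]='1': occ=1, LF[9]=C('1')+1=1+1=2
L[10]='1': occ=2, LF[10]=C('1')+2=1+2=3
L[11]='C': occ=1, LF[11]=C('C')+1=8+1=9
L[12]='a': occ=4, LF[12]=C('a')+4=12+4=16
L[13]='2': occ=2, LF[13]=C('2')+2=4+2=6
L[14]='2': occ=3, LF[14]=C('2')+3=4+3=7
L[15]='D': occ=0, LF[15]=C('D')+0=10+0=10
L[16]='b': occ=0, LF[16]=C('b')+0=17+0=17
L[17]='D': occ=1, LF[17]=C('D')+1=10+1=11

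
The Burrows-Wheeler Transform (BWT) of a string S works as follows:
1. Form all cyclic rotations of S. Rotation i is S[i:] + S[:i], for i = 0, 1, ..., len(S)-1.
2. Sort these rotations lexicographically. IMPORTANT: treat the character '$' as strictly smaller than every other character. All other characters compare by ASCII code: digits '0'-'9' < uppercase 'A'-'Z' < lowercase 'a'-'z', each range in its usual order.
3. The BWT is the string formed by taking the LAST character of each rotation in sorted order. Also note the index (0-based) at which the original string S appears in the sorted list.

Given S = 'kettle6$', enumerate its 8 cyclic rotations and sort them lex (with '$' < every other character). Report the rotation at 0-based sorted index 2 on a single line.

Answer: e6$kettl

Derivation:
All 8 rotations (rotation i = S[i:]+S[:i]):
  rot[0] = kettle6$
  rot[1] = ettle6$k
  rot[2] = ttle6$ke
  rot[3] = tle6$ket
  rot[4] = le6$kett
  rot[5] = e6$kettl
  rot[6] = 6$kettle
  rot[7] = $kettle6
Sorted (with $ < everything):
  sorted[0] = $kettle6
  sorted[1] = 6$kettle
  sorted[2] = e6$kettl
  sorted[3] = ettle6$k
  sorted[4] = kettle6$
  sorted[5] = le6$kett
  sorted[6] = tle6$ket
  sorted[7] = ttle6$ke
sorted[2] = e6$kettl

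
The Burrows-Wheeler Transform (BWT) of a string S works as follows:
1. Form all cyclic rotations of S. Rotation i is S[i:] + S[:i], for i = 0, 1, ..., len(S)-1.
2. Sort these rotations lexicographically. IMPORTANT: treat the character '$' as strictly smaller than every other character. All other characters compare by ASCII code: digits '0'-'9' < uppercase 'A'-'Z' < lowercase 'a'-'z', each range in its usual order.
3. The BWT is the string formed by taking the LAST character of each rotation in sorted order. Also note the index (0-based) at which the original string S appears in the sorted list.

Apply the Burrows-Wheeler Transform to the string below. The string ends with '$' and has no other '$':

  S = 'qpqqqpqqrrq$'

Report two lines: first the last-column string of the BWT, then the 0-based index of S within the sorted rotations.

Answer: qqqr$qqppqrq
4

Derivation:
All 12 rotations (rotation i = S[i:]+S[:i]):
  rot[0] = qpqqqpqqrrq$
  rot[1] = pqqqpqqrrq$q
  rot[2] = qqqpqqrrq$qp
  rot[3] = qqpqqrrq$qpq
  rot[4] = qpqqrrq$qpqq
  rot[5] = pqqrrq$qpqqq
  rot[6] = qqrrq$qpqqqp
  rot[7] = qrrq$qpqqqpq
  rot[8] = rrq$qpqqqpqq
  rot[9] = rq$qpqqqpqqr
  rot[10] = q$qpqqqpqqrr
  rot[11] = $qpqqqpqqrrq
Sorted (with $ < everything):
  sorted[0] = $qpqqqpqqrrq  (last char: 'q')
  sorted[1] = pqqqpqqrrq$q  (last char: 'q')
  sorted[2] = pqqrrq$qpqqq  (last char: 'q')
  sorted[3] = q$qpqqqpqqrr  (last char: 'r')
  sorted[4] = qpqqqpqqrrq$  (last char: '$')
  sorted[5] = qpqqrrq$qpqq  (last char: 'q')
  sorted[6] = qqpqqrrq$qpq  (last char: 'q')
  sorted[7] = qqqpqqrrq$qp  (last char: 'p')
  sorted[8] = qqrrq$qpqqqp  (last char: 'p')
  sorted[9] = qrrq$qpqqqpq  (last char: 'q')
  sorted[10] = rq$qpqqqpqqr  (last char: 'r')
  sorted[11] = rrq$qpqqqpqq  (last char: 'q')
Last column: qqqr$qqppqrq
Original string S is at sorted index 4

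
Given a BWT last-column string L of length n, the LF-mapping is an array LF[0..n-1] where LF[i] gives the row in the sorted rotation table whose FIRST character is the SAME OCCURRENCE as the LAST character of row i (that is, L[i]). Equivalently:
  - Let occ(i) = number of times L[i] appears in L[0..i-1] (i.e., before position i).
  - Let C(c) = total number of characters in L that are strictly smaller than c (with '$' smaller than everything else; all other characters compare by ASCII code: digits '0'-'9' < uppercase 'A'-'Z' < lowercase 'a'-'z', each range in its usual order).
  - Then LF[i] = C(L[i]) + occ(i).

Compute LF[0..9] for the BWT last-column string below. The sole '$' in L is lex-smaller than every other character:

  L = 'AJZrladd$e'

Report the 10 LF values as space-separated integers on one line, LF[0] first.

Char counts: '$':1, 'A':1, 'J':1, 'Z':1, 'a':1, 'd':2, 'e':1, 'l':1, 'r':1
C (first-col start): C('$')=0, C('A')=1, C('J')=2, C('Z')=3, C('a')=4, C('d')=5, C('e')=7, C('l')=8, C('r')=9
L[0]='A': occ=0, LF[0]=C('A')+0=1+0=1
L[1]='J': occ=0, LF[1]=C('J')+0=2+0=2
L[2]='Z': occ=0, LF[2]=C('Z')+0=3+0=3
L[3]='r': occ=0, LF[3]=C('r')+0=9+0=9
L[4]='l': occ=0, LF[4]=C('l')+0=8+0=8
L[5]='a': occ=0, LF[5]=C('a')+0=4+0=4
L[6]='d': occ=0, LF[6]=C('d')+0=5+0=5
L[7]='d': occ=1, LF[7]=C('d')+1=5+1=6
L[8]='$': occ=0, LF[8]=C('$')+0=0+0=0
L[9]='e': occ=0, LF[9]=C('e')+0=7+0=7

Answer: 1 2 3 9 8 4 5 6 0 7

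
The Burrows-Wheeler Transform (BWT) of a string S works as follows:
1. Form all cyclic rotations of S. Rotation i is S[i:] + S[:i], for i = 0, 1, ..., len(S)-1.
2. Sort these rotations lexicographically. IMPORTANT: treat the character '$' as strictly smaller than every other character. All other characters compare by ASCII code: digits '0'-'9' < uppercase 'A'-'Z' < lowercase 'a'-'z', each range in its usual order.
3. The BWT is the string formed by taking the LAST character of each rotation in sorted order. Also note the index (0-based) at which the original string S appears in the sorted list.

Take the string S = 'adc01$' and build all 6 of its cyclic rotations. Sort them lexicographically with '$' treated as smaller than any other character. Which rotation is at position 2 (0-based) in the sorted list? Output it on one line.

Answer: 1$adc0

Derivation:
All 6 rotations (rotation i = S[i:]+S[:i]):
  rot[0] = adc01$
  rot[1] = dc01$a
  rot[2] = c01$ad
  rot[3] = 01$adc
  rot[4] = 1$adc0
  rot[5] = $adc01
Sorted (with $ < everything):
  sorted[0] = $adc01
  sorted[1] = 01$adc
  sorted[2] = 1$adc0
  sorted[3] = adc01$
  sorted[4] = c01$ad
  sorted[5] = dc01$a
sorted[2] = 1$adc0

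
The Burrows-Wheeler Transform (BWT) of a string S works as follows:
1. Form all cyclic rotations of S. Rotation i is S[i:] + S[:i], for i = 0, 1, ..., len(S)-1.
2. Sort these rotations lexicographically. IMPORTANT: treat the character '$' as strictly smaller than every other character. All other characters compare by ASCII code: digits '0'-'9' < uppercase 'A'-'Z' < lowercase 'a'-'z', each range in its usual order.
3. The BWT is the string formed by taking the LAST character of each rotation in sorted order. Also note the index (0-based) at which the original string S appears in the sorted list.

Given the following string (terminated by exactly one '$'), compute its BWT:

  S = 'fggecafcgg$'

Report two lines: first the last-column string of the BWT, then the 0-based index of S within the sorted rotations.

Answer: gcefga$ggcf
6

Derivation:
All 11 rotations (rotation i = S[i:]+S[:i]):
  rot[0] = fggecafcgg$
  rot[1] = ggecafcgg$f
  rot[2] = gecafcgg$fg
  rot[3] = ecafcgg$fgg
  rot[4] = cafcgg$fgge
  rot[5] = afcgg$fggec
  rot[6] = fcgg$fggeca
  rot[7] = cgg$fggecaf
  rot[8] = gg$fggecafc
  rot[9] = g$fggecafcg
  rot[10] = $fggecafcgg
Sorted (with $ < everything):
  sorted[0] = $fggecafcgg  (last char: 'g')
  sorted[1] = afcgg$fggec  (last char: 'c')
  sorted[2] = cafcgg$fgge  (last char: 'e')
  sorted[3] = cgg$fggecaf  (last char: 'f')
  sorted[4] = ecafcgg$fgg  (last char: 'g')
  sorted[5] = fcgg$fggeca  (last char: 'a')
  sorted[6] = fggecafcgg$  (last char: '$')
  sorted[7] = g$fggecafcg  (last char: 'g')
  sorted[8] = gecafcgg$fg  (last char: 'g')
  sorted[9] = gg$fggecafc  (last char: 'c')
  sorted[10] = ggecafcgg$f  (last char: 'f')
Last column: gcefga$ggcf
Original string S is at sorted index 6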